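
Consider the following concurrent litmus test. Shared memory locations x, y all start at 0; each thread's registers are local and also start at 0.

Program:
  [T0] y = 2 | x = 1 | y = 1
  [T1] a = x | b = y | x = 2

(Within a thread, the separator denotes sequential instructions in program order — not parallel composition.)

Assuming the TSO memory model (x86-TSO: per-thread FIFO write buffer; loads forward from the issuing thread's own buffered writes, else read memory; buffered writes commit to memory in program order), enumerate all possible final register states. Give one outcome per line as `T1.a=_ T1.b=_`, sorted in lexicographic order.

outcome vector order: (T1.a,T1.b)
|TSO outcomes| = 5

T1.a=0 T1.b=0
T1.a=0 T1.b=1
T1.a=0 T1.b=2
T1.a=1 T1.b=1
T1.a=1 T1.b=2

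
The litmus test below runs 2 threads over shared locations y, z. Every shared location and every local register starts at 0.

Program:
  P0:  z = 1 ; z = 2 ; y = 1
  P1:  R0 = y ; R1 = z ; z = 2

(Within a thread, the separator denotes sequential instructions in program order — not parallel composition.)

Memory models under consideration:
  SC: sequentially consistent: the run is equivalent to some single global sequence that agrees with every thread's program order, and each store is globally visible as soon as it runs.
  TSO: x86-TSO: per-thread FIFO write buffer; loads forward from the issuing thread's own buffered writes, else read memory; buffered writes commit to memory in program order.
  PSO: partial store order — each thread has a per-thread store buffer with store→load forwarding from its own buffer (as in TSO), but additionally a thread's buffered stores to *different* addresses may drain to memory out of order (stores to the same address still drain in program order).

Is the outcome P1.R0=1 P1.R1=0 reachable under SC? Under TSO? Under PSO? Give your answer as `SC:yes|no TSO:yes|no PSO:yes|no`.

outcome vector order: (P1.R0,P1.R1)
SC (4): (0,0) (0,1) (0,2) (1,2)
TSO (4): (0,0) (0,1) (0,2) (1,2)
PSO (6): (0,0) (0,1) (0,2) (1,0) (1,1) (1,2)
target (1,0) ∈ {PSO}

SC:no TSO:no PSO:yes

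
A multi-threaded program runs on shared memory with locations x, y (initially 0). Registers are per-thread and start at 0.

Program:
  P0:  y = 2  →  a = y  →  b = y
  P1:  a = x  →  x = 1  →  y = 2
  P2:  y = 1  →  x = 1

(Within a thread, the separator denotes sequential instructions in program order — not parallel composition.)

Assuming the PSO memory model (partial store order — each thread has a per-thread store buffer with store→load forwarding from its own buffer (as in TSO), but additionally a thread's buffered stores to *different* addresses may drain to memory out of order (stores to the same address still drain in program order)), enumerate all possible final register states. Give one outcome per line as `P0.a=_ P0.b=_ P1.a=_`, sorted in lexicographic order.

P0.a=1 P0.b=1 P1.a=0
P0.a=1 P0.b=1 P1.a=1
P0.a=1 P0.b=2 P1.a=0
P0.a=1 P0.b=2 P1.a=1
P0.a=2 P0.b=1 P1.a=0
P0.a=2 P0.b=1 P1.a=1
P0.a=2 P0.b=2 P1.a=0
P0.a=2 P0.b=2 P1.a=1

outcome vector order: (P0.a,P0.b,P1.a)
|PSO outcomes| = 8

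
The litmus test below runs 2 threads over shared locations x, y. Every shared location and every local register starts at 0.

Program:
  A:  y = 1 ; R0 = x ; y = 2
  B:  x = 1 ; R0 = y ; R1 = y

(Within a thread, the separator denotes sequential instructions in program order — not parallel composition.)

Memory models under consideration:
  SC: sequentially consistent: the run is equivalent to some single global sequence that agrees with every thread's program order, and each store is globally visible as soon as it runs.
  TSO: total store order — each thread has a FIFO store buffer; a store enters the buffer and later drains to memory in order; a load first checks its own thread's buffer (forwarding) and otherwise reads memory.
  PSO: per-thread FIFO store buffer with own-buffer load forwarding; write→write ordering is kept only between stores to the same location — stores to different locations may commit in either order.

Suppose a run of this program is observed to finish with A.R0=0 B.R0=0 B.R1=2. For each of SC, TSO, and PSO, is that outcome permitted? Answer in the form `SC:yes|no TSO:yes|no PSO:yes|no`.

outcome vector order: (A.R0,B.R0,B.R1)
[SC] allowed = {011 012 022 100 101 102 111 112 122}
[TSO] allowed = {000 001 002 011 012 022 100 101 102 111 112 122}
[PSO] allowed = {000 001 002 011 012 022 100 101 102 111 112 122}
target 002 ∈ {TSO,PSO}

SC:no TSO:yes PSO:yes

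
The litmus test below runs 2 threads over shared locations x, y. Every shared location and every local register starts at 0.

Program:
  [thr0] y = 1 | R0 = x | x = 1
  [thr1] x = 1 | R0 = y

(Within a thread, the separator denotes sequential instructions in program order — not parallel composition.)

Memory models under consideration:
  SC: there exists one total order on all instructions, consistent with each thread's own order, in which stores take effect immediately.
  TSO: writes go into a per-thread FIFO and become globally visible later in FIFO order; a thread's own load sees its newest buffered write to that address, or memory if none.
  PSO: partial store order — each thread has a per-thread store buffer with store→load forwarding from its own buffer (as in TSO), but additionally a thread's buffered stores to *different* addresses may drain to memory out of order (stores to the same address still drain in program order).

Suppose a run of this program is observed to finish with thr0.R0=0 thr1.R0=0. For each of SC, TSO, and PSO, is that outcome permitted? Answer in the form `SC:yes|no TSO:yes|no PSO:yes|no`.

outcome vector order: (thr0.R0,thr1.R0)
SC (3): 01; 10; 11
TSO (4): 00; 01; 10; 11
PSO (4): 00; 01; 10; 11
target 00 ∈ {TSO,PSO}

SC:no TSO:yes PSO:yes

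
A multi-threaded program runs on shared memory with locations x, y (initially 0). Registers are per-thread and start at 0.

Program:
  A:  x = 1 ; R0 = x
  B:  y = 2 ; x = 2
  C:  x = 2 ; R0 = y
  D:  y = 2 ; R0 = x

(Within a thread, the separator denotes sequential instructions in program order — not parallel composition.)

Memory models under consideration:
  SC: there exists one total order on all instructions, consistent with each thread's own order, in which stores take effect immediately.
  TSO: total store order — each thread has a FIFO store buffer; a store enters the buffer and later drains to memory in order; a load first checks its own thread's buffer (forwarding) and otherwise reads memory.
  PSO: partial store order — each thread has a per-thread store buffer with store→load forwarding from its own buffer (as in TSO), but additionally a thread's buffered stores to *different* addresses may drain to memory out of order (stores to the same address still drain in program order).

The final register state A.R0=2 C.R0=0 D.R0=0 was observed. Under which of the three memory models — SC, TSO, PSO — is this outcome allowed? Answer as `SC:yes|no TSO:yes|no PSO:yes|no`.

SC:no TSO:yes PSO:yes

outcome vector order: (A.R0,C.R0,D.R0)
SC: 10 outcomes — {(1,0,1), (1,0,2), (1,2,0), (1,2,1), (1,2,2), (2,0,1), (2,0,2), (2,2,0), (2,2,1), (2,2,2)}
TSO: 12 outcomes — {(1,0,0), (1,0,1), (1,0,2), (1,2,0), (1,2,1), (1,2,2), (2,0,0), (2,0,1), (2,0,2), (2,2,0), (2,2,1), (2,2,2)}
PSO: 12 outcomes — {(1,0,0), (1,0,1), (1,0,2), (1,2,0), (1,2,1), (1,2,2), (2,0,0), (2,0,1), (2,0,2), (2,2,0), (2,2,1), (2,2,2)}
target (2,0,0) ∈ {TSO,PSO}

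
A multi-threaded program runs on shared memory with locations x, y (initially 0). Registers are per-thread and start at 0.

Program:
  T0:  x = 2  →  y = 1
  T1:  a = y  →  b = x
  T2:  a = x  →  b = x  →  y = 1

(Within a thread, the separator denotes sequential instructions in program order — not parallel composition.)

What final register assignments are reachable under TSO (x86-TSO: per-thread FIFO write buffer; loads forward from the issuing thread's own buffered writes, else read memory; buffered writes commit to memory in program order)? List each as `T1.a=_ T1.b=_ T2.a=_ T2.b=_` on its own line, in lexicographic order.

outcome vector order: (T1.a,T1.b,T2.a,T2.b)
|TSO outcomes| = 10

T1.a=0 T1.b=0 T2.a=0 T2.b=0
T1.a=0 T1.b=0 T2.a=0 T2.b=2
T1.a=0 T1.b=0 T2.a=2 T2.b=2
T1.a=0 T1.b=2 T2.a=0 T2.b=0
T1.a=0 T1.b=2 T2.a=0 T2.b=2
T1.a=0 T1.b=2 T2.a=2 T2.b=2
T1.a=1 T1.b=0 T2.a=0 T2.b=0
T1.a=1 T1.b=2 T2.a=0 T2.b=0
T1.a=1 T1.b=2 T2.a=0 T2.b=2
T1.a=1 T1.b=2 T2.a=2 T2.b=2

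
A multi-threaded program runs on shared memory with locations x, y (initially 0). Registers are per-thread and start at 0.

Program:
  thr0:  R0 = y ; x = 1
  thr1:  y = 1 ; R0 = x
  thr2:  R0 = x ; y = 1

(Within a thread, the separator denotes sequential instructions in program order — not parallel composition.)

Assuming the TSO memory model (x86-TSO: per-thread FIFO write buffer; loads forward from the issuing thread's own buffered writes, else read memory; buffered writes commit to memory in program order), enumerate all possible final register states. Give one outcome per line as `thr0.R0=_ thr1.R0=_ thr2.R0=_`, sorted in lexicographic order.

outcome vector order: (thr0.R0,thr1.R0,thr2.R0)
|TSO outcomes| = 8

thr0.R0=0 thr1.R0=0 thr2.R0=0
thr0.R0=0 thr1.R0=0 thr2.R0=1
thr0.R0=0 thr1.R0=1 thr2.R0=0
thr0.R0=0 thr1.R0=1 thr2.R0=1
thr0.R0=1 thr1.R0=0 thr2.R0=0
thr0.R0=1 thr1.R0=0 thr2.R0=1
thr0.R0=1 thr1.R0=1 thr2.R0=0
thr0.R0=1 thr1.R0=1 thr2.R0=1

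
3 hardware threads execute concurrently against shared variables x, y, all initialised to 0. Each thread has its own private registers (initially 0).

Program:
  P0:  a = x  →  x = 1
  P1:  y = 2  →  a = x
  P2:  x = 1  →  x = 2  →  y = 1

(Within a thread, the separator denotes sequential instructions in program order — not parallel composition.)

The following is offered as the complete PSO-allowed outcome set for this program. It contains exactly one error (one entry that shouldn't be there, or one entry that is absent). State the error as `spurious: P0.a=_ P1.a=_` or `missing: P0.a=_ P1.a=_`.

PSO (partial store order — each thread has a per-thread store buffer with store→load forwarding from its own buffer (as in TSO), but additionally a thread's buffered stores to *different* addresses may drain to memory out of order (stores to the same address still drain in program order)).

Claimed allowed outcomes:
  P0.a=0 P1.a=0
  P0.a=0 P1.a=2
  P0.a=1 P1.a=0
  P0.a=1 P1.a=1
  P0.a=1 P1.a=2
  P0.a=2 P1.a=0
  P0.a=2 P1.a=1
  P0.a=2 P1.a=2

outcome vector order: (P0.a,P1.a)
PSO: 9 outcomes — {<0 0>; <0 1>; <0 2>; <1 0>; <1 1>; <1 2>; <2 0>; <2 1>; <2 2>}
PSO∖claimed = {<0 1>}

missing: P0.a=0 P1.a=1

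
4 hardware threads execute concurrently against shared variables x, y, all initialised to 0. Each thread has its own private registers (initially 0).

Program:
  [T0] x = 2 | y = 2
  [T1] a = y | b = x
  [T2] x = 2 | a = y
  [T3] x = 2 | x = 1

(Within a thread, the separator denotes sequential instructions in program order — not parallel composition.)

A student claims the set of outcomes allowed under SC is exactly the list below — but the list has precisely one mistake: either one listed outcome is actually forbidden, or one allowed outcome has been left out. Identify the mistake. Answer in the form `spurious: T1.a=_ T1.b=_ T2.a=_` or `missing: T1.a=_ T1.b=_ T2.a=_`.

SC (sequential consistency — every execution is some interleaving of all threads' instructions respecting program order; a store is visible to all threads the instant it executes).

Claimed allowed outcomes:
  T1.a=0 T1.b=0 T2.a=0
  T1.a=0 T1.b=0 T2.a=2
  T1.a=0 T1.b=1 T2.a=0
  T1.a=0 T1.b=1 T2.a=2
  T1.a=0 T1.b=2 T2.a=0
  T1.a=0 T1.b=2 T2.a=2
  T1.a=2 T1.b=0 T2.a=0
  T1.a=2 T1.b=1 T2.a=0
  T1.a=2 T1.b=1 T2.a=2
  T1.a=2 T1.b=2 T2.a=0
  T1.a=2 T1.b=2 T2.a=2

spurious: T1.a=2 T1.b=0 T2.a=0

outcome vector order: (T1.a,T1.b,T2.a)
SC: 10 outcomes — {000; 002; 010; 012; 020; 022; 210; 212; 220; 222}
claimed∖SC = {200}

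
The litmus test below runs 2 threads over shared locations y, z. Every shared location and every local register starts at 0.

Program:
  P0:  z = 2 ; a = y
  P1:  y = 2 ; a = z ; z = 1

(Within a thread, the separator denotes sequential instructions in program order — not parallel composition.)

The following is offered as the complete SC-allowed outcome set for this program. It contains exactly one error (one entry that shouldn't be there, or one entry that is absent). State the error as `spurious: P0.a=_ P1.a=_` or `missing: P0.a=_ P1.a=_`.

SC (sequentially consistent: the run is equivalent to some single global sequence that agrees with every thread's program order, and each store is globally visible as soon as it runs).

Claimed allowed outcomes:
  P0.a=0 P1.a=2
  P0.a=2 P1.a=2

outcome vector order: (P0.a,P1.a)
SC (3): <0 2> <2 0> <2 2>
SC∖claimed = {<2 0>}

missing: P0.a=2 P1.a=0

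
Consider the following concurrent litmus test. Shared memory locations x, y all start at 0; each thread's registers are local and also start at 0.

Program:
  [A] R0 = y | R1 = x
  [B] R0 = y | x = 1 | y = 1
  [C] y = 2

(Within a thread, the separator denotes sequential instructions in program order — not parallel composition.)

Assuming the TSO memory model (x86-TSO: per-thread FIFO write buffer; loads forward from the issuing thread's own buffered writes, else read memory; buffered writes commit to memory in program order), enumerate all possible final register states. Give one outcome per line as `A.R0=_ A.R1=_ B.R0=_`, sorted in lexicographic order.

outcome vector order: (A.R0,A.R1,B.R0)
|TSO outcomes| = 10

A.R0=0 A.R1=0 B.R0=0
A.R0=0 A.R1=0 B.R0=2
A.R0=0 A.R1=1 B.R0=0
A.R0=0 A.R1=1 B.R0=2
A.R0=1 A.R1=1 B.R0=0
A.R0=1 A.R1=1 B.R0=2
A.R0=2 A.R1=0 B.R0=0
A.R0=2 A.R1=0 B.R0=2
A.R0=2 A.R1=1 B.R0=0
A.R0=2 A.R1=1 B.R0=2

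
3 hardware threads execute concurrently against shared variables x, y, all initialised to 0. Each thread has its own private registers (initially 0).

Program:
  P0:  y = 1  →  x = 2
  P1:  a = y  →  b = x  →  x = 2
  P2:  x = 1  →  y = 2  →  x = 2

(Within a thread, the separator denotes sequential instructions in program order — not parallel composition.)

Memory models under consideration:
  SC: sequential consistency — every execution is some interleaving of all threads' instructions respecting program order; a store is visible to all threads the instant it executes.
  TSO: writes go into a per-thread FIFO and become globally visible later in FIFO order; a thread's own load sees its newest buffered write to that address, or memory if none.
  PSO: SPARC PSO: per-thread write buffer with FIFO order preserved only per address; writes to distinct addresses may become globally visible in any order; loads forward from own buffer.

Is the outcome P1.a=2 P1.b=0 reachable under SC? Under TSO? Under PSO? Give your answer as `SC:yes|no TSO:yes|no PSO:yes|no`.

outcome vector order: (P1.a,P1.b)
under SC → <0 0> <0 1> <0 2> <1 0> <1 1> <1 2> <2 1> <2 2>
under TSO → <0 0> <0 1> <0 2> <1 0> <1 1> <1 2> <2 1> <2 2>
under PSO → <0 0> <0 1> <0 2> <1 0> <1 1> <1 2> <2 0> <2 1> <2 2>
target <2 0> ∈ {PSO}

SC:no TSO:no PSO:yes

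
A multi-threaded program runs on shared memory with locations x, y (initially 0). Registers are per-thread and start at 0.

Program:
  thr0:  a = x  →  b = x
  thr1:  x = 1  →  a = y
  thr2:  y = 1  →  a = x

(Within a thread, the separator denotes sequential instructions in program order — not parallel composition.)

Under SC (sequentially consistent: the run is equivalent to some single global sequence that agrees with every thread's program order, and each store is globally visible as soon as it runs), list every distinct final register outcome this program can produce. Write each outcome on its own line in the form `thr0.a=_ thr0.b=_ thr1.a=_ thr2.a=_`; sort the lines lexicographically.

outcome vector order: (thr0.a,thr0.b,thr1.a,thr2.a)
|SC outcomes| = 9

thr0.a=0 thr0.b=0 thr1.a=0 thr2.a=1
thr0.a=0 thr0.b=0 thr1.a=1 thr2.a=0
thr0.a=0 thr0.b=0 thr1.a=1 thr2.a=1
thr0.a=0 thr0.b=1 thr1.a=0 thr2.a=1
thr0.a=0 thr0.b=1 thr1.a=1 thr2.a=0
thr0.a=0 thr0.b=1 thr1.a=1 thr2.a=1
thr0.a=1 thr0.b=1 thr1.a=0 thr2.a=1
thr0.a=1 thr0.b=1 thr1.a=1 thr2.a=0
thr0.a=1 thr0.b=1 thr1.a=1 thr2.a=1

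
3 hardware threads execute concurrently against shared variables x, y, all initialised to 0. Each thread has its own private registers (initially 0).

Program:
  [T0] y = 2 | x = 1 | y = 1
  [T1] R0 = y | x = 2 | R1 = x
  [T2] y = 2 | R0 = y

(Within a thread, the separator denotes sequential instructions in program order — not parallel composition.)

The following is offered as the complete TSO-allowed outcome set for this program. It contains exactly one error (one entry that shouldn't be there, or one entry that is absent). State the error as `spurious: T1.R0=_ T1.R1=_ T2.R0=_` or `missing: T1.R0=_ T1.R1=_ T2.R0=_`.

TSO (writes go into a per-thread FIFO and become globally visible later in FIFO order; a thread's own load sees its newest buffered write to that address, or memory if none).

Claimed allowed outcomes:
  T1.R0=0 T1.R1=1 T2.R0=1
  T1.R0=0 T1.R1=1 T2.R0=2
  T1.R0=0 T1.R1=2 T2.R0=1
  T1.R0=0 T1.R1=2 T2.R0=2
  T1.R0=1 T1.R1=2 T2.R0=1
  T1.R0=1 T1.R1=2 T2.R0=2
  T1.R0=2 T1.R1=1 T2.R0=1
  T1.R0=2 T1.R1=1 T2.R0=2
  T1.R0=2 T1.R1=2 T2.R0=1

outcome vector order: (T1.R0,T1.R1,T2.R0)
TSO (10): (0,1,1) (0,1,2) (0,2,1) (0,2,2) (1,2,1) (1,2,2) (2,1,1) (2,1,2) (2,2,1) (2,2,2)
TSO∖claimed = {(2,2,2)}

missing: T1.R0=2 T1.R1=2 T2.R0=2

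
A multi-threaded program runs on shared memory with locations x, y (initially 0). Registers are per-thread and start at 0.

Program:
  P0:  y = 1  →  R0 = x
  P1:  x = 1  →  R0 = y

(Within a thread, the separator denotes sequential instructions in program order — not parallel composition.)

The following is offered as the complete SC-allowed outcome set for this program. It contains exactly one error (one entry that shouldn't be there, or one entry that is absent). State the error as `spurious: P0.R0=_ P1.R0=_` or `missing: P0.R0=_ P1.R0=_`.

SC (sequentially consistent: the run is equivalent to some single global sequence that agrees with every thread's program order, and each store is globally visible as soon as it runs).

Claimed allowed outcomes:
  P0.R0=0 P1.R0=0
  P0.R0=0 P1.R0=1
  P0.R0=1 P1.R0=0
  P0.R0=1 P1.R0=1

outcome vector order: (P0.R0,P1.R0)
SC: 3 outcomes — {<0 1> <1 0> <1 1>}
claimed∖SC = {<0 0>}

spurious: P0.R0=0 P1.R0=0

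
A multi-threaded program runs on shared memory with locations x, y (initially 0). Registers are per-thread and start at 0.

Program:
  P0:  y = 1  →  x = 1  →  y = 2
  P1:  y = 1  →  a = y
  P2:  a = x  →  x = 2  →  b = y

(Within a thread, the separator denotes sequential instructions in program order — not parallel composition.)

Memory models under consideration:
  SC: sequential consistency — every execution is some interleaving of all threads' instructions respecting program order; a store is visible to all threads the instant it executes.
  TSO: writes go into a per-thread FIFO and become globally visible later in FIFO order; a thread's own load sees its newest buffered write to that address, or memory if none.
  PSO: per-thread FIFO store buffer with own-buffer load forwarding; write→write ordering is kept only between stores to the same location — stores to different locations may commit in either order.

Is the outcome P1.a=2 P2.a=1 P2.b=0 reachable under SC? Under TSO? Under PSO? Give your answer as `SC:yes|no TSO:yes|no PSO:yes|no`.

outcome vector order: (P1.a,P2.a,P2.b)
SC: 10 outcomes — {<1 0 0> <1 0 1> <1 0 2> <1 1 1> <1 1 2> <2 0 0> <2 0 1> <2 0 2> <2 1 1> <2 1 2>}
TSO: 10 outcomes — {<1 0 0> <1 0 1> <1 0 2> <1 1 1> <1 1 2> <2 0 0> <2 0 1> <2 0 2> <2 1 1> <2 1 2>}
PSO: 12 outcomes — {<1 0 0> <1 0 1> <1 0 2> <1 1 0> <1 1 1> <1 1 2> <2 0 0> <2 0 1> <2 0 2> <2 1 0> <2 1 1> <2 1 2>}
target <2 1 0> ∈ {PSO}

SC:no TSO:no PSO:yes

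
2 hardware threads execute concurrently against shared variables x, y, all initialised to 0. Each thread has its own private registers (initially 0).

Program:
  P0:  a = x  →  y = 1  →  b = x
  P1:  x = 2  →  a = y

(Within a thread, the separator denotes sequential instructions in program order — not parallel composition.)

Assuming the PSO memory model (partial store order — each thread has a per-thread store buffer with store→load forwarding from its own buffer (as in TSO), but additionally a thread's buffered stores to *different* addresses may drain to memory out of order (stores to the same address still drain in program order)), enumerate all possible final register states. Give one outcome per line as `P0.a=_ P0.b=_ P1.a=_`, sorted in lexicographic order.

outcome vector order: (P0.a,P0.b,P1.a)
|PSO outcomes| = 6

P0.a=0 P0.b=0 P1.a=0
P0.a=0 P0.b=0 P1.a=1
P0.a=0 P0.b=2 P1.a=0
P0.a=0 P0.b=2 P1.a=1
P0.a=2 P0.b=2 P1.a=0
P0.a=2 P0.b=2 P1.a=1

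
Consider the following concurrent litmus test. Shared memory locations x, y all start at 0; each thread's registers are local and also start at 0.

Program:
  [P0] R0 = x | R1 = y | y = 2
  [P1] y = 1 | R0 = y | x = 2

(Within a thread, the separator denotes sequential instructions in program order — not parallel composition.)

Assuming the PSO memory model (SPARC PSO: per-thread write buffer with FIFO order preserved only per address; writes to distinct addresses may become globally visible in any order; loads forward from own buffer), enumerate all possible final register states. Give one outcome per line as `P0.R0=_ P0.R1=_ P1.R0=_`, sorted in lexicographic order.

outcome vector order: (P0.R0,P0.R1,P1.R0)
|PSO outcomes| = 6

P0.R0=0 P0.R1=0 P1.R0=1
P0.R0=0 P0.R1=0 P1.R0=2
P0.R0=0 P0.R1=1 P1.R0=1
P0.R0=0 P0.R1=1 P1.R0=2
P0.R0=2 P0.R1=0 P1.R0=1
P0.R0=2 P0.R1=1 P1.R0=1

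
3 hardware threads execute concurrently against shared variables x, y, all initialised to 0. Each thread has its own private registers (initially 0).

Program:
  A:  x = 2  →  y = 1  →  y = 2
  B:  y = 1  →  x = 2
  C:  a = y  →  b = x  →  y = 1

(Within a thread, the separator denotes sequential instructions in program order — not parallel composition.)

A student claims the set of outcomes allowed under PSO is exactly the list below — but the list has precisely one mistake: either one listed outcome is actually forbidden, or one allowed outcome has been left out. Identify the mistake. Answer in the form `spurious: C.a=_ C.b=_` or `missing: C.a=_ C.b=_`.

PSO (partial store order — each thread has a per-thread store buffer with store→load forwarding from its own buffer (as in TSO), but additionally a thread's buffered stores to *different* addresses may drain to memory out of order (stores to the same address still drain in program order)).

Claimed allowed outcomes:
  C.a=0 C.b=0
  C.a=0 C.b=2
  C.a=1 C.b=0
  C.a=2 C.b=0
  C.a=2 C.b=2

missing: C.a=1 C.b=2

outcome vector order: (C.a,C.b)
[PSO] allowed = {0/0, 0/2, 1/0, 1/2, 2/0, 2/2}
PSO∖claimed = {1/2}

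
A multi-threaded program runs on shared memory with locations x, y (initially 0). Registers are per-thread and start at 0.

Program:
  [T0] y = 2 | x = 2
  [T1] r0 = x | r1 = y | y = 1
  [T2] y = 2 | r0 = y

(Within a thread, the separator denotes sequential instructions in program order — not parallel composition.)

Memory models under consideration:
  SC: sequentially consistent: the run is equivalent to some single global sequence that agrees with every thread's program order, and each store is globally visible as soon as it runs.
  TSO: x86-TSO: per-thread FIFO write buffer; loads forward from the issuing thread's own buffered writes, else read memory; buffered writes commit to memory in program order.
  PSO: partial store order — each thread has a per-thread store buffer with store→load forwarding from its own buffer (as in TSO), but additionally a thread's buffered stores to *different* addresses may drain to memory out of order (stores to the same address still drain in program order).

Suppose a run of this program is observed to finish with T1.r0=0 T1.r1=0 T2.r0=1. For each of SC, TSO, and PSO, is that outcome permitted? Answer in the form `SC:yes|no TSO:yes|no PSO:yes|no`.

SC:yes TSO:yes PSO:yes

outcome vector order: (T1.r0,T1.r1,T2.r0)
SC (6): 0/0/1; 0/0/2; 0/2/1; 0/2/2; 2/2/1; 2/2/2
TSO (6): 0/0/1; 0/0/2; 0/2/1; 0/2/2; 2/2/1; 2/2/2
PSO (8): 0/0/1; 0/0/2; 0/2/1; 0/2/2; 2/0/1; 2/0/2; 2/2/1; 2/2/2
target 0/0/1 ∈ {SC,TSO,PSO}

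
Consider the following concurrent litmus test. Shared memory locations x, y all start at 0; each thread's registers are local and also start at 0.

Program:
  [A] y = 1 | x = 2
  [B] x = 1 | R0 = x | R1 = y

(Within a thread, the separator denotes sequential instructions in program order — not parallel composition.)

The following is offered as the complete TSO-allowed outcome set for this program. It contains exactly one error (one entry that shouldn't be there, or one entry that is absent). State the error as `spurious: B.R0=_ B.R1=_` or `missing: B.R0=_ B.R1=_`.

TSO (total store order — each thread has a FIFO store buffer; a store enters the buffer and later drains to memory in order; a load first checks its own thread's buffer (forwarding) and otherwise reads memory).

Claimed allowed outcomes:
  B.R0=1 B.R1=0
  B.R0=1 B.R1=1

missing: B.R0=2 B.R1=1

outcome vector order: (B.R0,B.R1)
TSO: 3 outcomes — {<1 0>; <1 1>; <2 1>}
TSO∖claimed = {<2 1>}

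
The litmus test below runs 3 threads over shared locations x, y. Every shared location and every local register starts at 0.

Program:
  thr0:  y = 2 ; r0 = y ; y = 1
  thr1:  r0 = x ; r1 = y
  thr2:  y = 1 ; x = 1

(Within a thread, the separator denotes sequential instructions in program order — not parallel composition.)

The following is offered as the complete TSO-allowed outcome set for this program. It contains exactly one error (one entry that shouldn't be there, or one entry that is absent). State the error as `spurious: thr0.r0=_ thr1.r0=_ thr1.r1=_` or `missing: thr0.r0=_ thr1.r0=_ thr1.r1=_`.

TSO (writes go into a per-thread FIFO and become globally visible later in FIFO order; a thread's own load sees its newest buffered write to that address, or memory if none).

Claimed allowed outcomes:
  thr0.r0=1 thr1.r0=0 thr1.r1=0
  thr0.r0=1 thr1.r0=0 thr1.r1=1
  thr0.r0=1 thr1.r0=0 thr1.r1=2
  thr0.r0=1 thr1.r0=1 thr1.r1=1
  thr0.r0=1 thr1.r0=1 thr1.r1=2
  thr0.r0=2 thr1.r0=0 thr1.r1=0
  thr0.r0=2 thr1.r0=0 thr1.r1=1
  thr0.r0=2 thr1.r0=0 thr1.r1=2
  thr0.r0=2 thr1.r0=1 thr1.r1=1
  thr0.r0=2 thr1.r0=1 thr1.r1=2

outcome vector order: (thr0.r0,thr1.r0,thr1.r1)
TSO: 9 outcomes — {1/0/0, 1/0/1, 1/0/2, 1/1/1, 2/0/0, 2/0/1, 2/0/2, 2/1/1, 2/1/2}
claimed∖TSO = {1/1/2}

spurious: thr0.r0=1 thr1.r0=1 thr1.r1=2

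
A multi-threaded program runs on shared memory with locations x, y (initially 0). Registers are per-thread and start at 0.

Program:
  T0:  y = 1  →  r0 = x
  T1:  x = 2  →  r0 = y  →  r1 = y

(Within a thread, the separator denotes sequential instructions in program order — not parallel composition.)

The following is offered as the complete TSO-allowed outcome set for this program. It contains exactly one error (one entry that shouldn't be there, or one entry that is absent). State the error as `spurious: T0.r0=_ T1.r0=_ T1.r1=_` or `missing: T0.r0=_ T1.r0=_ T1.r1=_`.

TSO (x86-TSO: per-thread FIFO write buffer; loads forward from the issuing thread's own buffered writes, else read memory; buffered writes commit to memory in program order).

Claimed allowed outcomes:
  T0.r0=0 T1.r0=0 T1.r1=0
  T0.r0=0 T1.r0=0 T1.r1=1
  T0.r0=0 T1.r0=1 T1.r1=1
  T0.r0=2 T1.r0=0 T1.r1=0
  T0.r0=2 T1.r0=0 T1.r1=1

outcome vector order: (T0.r0,T1.r0,T1.r1)
[TSO] allowed = {<0 0 0>, <0 0 1>, <0 1 1>, <2 0 0>, <2 0 1>, <2 1 1>}
TSO∖claimed = {<2 1 1>}

missing: T0.r0=2 T1.r0=1 T1.r1=1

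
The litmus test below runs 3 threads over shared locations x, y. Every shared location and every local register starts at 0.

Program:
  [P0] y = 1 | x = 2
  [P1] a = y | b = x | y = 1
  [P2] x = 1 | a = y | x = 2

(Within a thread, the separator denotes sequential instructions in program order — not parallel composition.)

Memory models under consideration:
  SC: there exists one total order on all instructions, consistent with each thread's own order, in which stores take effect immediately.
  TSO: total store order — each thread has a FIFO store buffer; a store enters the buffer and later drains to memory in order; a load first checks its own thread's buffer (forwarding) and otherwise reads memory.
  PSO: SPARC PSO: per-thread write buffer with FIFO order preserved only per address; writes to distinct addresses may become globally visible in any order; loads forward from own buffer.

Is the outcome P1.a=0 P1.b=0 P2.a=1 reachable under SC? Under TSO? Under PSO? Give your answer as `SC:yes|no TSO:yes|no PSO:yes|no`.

outcome vector order: (P1.a,P1.b,P2.a)
[SC] allowed = {000 001 010 011 020 021 101 110 111 120 121}
[TSO] allowed = {000 001 010 011 020 021 100 101 110 111 120 121}
[PSO] allowed = {000 001 010 011 020 021 100 101 110 111 120 121}
target 001 ∈ {SC,TSO,PSO}

SC:yes TSO:yes PSO:yes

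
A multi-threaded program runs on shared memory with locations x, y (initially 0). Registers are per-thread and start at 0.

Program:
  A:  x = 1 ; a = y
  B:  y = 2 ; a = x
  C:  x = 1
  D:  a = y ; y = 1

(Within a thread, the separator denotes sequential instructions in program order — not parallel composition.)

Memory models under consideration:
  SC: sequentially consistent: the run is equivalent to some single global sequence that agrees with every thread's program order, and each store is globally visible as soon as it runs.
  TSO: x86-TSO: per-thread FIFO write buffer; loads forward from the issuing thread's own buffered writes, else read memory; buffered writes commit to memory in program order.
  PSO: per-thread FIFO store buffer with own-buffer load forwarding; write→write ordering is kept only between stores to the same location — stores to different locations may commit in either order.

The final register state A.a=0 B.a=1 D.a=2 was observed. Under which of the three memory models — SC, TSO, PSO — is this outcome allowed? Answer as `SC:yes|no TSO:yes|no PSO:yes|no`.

outcome vector order: (A.a,B.a,D.a)
under SC → 010; 012; 100; 102; 110; 112; 200; 202; 210; 212
under TSO → 000; 002; 010; 012; 100; 102; 110; 112; 200; 202; 210; 212
under PSO → 000; 002; 010; 012; 100; 102; 110; 112; 200; 202; 210; 212
target 012 ∈ {SC,TSO,PSO}

SC:yes TSO:yes PSO:yes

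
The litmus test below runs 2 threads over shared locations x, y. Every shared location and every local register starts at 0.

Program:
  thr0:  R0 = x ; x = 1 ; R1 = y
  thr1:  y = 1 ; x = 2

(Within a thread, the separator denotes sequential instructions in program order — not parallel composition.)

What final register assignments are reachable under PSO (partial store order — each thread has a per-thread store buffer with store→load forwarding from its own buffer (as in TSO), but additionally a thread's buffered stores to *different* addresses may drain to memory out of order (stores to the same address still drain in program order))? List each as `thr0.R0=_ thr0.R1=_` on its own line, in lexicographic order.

thr0.R0=0 thr0.R1=0
thr0.R0=0 thr0.R1=1
thr0.R0=2 thr0.R1=0
thr0.R0=2 thr0.R1=1

outcome vector order: (thr0.R0,thr0.R1)
|PSO outcomes| = 4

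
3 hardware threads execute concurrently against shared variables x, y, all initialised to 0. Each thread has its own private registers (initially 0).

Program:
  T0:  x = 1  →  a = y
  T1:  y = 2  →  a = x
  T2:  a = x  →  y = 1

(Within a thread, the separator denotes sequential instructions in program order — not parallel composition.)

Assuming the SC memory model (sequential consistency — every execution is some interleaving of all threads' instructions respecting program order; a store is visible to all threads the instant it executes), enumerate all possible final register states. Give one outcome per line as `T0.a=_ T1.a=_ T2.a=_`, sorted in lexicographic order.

T0.a=0 T1.a=1 T2.a=0
T0.a=0 T1.a=1 T2.a=1
T0.a=1 T1.a=0 T2.a=0
T0.a=1 T1.a=0 T2.a=1
T0.a=1 T1.a=1 T2.a=0
T0.a=1 T1.a=1 T2.a=1
T0.a=2 T1.a=0 T2.a=0
T0.a=2 T1.a=0 T2.a=1
T0.a=2 T1.a=1 T2.a=0
T0.a=2 T1.a=1 T2.a=1

outcome vector order: (T0.a,T1.a,T2.a)
|SC outcomes| = 10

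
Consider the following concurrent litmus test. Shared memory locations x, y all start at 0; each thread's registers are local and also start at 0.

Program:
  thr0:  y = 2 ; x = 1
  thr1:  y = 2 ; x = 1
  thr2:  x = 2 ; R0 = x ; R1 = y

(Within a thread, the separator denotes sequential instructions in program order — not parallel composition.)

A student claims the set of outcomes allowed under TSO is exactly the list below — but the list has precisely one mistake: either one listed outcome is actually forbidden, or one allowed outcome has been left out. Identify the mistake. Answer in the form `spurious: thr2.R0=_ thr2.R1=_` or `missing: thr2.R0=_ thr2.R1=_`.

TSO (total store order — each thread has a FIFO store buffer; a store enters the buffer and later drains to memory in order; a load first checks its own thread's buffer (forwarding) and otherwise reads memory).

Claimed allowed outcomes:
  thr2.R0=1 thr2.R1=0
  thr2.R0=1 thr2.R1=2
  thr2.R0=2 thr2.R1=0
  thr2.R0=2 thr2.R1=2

spurious: thr2.R0=1 thr2.R1=0

outcome vector order: (thr2.R0,thr2.R1)
TSO: 3 outcomes — {1/2, 2/0, 2/2}
claimed∖TSO = {1/0}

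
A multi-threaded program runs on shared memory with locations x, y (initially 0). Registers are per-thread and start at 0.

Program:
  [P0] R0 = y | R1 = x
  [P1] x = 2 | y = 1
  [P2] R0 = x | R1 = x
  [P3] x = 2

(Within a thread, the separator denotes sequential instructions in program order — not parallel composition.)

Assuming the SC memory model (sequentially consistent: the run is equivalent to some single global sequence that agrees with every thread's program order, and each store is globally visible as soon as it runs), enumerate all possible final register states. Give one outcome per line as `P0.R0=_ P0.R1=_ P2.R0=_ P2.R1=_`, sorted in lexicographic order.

outcome vector order: (P0.R0,P0.R1,P2.R0,P2.R1)
|SC outcomes| = 9

P0.R0=0 P0.R1=0 P2.R0=0 P2.R1=0
P0.R0=0 P0.R1=0 P2.R0=0 P2.R1=2
P0.R0=0 P0.R1=0 P2.R0=2 P2.R1=2
P0.R0=0 P0.R1=2 P2.R0=0 P2.R1=0
P0.R0=0 P0.R1=2 P2.R0=0 P2.R1=2
P0.R0=0 P0.R1=2 P2.R0=2 P2.R1=2
P0.R0=1 P0.R1=2 P2.R0=0 P2.R1=0
P0.R0=1 P0.R1=2 P2.R0=0 P2.R1=2
P0.R0=1 P0.R1=2 P2.R0=2 P2.R1=2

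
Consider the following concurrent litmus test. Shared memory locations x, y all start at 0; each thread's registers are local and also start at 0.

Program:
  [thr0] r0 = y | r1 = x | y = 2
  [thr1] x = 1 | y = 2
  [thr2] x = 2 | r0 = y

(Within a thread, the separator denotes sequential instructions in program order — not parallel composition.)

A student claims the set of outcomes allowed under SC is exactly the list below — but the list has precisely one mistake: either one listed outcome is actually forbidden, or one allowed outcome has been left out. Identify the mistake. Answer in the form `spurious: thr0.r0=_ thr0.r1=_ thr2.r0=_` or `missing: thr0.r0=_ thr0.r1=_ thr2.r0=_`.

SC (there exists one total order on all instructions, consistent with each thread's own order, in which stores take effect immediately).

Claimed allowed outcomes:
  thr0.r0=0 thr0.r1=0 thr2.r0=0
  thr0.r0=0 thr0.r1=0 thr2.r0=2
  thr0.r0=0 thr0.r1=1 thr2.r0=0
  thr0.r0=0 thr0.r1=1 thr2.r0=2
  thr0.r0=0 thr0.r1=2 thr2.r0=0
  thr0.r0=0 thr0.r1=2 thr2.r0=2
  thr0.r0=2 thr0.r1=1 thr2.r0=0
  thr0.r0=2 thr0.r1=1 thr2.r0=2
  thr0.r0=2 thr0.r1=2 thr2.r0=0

outcome vector order: (thr0.r0,thr0.r1,thr2.r0)
[SC] allowed = {<0 0 0>, <0 0 2>, <0 1 0>, <0 1 2>, <0 2 0>, <0 2 2>, <2 1 0>, <2 1 2>, <2 2 0>, <2 2 2>}
SC∖claimed = {<2 2 2>}

missing: thr0.r0=2 thr0.r1=2 thr2.r0=2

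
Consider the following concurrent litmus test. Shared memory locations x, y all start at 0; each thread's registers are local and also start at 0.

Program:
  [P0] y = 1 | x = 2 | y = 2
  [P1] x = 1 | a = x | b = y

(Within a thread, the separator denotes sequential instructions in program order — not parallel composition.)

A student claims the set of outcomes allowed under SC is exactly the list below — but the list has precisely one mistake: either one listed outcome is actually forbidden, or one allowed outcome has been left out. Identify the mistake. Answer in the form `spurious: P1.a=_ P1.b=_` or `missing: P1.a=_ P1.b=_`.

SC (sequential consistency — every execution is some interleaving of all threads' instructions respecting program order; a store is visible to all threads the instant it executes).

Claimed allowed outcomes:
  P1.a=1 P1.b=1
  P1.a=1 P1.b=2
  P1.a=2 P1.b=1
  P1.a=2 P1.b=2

outcome vector order: (P1.a,P1.b)
SC: 5 outcomes — {10, 11, 12, 21, 22}
SC∖claimed = {10}

missing: P1.a=1 P1.b=0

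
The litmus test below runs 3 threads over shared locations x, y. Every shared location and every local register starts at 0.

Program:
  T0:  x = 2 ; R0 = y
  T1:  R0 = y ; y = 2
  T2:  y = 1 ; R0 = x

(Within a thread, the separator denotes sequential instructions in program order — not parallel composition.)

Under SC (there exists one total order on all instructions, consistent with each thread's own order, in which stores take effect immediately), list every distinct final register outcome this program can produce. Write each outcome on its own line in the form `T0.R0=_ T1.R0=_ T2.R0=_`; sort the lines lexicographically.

outcome vector order: (T0.R0,T1.R0,T2.R0)
|SC outcomes| = 10

T0.R0=0 T1.R0=0 T2.R0=2
T0.R0=0 T1.R0=1 T2.R0=2
T0.R0=1 T1.R0=0 T2.R0=0
T0.R0=1 T1.R0=0 T2.R0=2
T0.R0=1 T1.R0=1 T2.R0=0
T0.R0=1 T1.R0=1 T2.R0=2
T0.R0=2 T1.R0=0 T2.R0=0
T0.R0=2 T1.R0=0 T2.R0=2
T0.R0=2 T1.R0=1 T2.R0=0
T0.R0=2 T1.R0=1 T2.R0=2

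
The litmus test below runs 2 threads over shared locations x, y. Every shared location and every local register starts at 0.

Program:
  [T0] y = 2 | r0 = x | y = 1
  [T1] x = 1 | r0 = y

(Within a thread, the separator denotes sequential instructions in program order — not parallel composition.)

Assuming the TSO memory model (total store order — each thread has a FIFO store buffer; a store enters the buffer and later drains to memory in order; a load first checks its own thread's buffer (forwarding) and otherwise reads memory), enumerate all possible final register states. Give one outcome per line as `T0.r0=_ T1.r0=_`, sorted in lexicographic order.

outcome vector order: (T0.r0,T1.r0)
|TSO outcomes| = 6

T0.r0=0 T1.r0=0
T0.r0=0 T1.r0=1
T0.r0=0 T1.r0=2
T0.r0=1 T1.r0=0
T0.r0=1 T1.r0=1
T0.r0=1 T1.r0=2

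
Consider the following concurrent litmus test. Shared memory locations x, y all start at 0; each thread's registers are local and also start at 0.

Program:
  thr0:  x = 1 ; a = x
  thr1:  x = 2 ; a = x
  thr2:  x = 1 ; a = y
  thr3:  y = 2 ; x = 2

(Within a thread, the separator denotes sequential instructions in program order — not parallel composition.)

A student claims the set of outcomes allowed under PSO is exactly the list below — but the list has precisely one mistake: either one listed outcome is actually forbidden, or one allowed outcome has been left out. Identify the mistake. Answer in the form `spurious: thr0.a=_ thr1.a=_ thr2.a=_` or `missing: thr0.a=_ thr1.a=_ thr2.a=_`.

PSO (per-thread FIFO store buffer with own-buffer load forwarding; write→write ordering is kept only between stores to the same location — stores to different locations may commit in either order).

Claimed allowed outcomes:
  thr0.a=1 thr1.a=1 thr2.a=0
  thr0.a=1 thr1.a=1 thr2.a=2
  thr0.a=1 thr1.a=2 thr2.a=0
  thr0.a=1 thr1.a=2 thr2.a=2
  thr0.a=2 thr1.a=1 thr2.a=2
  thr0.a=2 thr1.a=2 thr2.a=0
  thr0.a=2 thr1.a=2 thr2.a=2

missing: thr0.a=2 thr1.a=1 thr2.a=0

outcome vector order: (thr0.a,thr1.a,thr2.a)
PSO: 8 outcomes — {(1,1,0), (1,1,2), (1,2,0), (1,2,2), (2,1,0), (2,1,2), (2,2,0), (2,2,2)}
PSO∖claimed = {(2,1,0)}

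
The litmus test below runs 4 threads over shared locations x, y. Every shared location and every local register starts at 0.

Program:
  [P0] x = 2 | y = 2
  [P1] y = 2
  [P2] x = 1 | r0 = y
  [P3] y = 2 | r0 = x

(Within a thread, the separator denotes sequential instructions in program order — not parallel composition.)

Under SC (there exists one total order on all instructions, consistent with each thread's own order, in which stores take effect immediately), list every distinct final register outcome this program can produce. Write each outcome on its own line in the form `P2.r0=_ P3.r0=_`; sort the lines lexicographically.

P2.r0=0 P3.r0=1
P2.r0=0 P3.r0=2
P2.r0=2 P3.r0=0
P2.r0=2 P3.r0=1
P2.r0=2 P3.r0=2

outcome vector order: (P2.r0,P3.r0)
|SC outcomes| = 5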